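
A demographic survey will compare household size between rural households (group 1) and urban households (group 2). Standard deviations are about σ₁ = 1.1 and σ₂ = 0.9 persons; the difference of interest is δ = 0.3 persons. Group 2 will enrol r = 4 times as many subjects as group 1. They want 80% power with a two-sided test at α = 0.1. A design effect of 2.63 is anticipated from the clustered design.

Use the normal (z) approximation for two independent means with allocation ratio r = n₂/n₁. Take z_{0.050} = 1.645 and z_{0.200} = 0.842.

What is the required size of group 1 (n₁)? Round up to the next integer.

n₁ = (z_{α/2} + z_β)² · (σ₁² + σ₂²/r) / δ²
   = (1.645 + 0.842)² · (1.1² + 0.9²/4) / 0.3²
   = 6.1852 · (1.21 + 0.2025) / 0.09
   = 6.1852 · 1.4125 / 0.09
   = 97.07
Design effect: 2.63 × 97.07 = 255.30.
Round up → n₁ = 256; n₂ = r·n₁ = 4 × 256 = 1024.

n₁ = 256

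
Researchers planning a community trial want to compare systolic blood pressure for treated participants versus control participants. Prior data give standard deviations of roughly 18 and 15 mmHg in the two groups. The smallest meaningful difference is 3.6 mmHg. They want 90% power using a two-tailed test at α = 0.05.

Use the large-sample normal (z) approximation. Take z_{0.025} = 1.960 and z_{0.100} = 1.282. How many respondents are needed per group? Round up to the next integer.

n = 446 per group

n = (z_{α/2} + z_β)² · (σ₁² + σ₂²) / δ²
  = (1.960 + 1.282)² · (18² + 15² = 549) / 3.6²
  = 10.5106 · 549 / 12.96
  = 445.24
Round up → n = 446 per group.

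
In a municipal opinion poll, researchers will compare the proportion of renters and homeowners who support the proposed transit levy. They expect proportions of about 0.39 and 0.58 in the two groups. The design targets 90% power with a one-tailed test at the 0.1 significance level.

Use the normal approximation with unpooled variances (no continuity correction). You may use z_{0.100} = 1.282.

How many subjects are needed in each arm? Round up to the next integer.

n = 88 per group

n = (z_α + z_β)² · [p₁(1−p₁) + p₂(1−p₂)] / (p₁ − p₂)²
  = (1.282 + 1.282)² · (0.39·0.61 + 0.58·0.42) / (-0.19)²
  = (2.564)² · (0.2379 + 0.2436) / 0.0361
  = 6.5741 · 0.4815 / 0.0361
  = 87.68
Round up → n = 88 per group.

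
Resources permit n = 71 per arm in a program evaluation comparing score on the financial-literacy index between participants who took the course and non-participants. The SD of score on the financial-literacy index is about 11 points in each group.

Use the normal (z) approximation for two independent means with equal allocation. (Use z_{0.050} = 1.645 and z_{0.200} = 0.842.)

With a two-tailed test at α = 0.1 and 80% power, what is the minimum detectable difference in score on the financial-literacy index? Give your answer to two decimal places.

δ = (z_{α/2} + z_β) · √((σ₁²+σ₂²)/n)
  = (1.645 + 0.842) · √(242/71)
  = 2.487 · √3.4085
  = 2.487 · 1.8462
  = 4.5915

Minimum detectable difference ≈ 4.59 points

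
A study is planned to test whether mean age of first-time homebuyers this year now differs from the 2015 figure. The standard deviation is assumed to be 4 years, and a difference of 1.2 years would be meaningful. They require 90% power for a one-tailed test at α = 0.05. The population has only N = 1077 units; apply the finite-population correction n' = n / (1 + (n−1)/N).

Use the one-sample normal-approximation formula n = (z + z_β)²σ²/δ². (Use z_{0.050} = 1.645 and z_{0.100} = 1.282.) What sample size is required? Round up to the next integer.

n = 88

n = (z_α + z_β)² · σ² / δ²
  = (1.645 + 1.282)² · 4² / 1.2²
  = 8.5673 · 16 / 1.44
  = 95.19
Finite-population correction (N = 1077): 95.19 / (1 + (95.19 − 1)/1077) = 87.54.
Round up → n = 88.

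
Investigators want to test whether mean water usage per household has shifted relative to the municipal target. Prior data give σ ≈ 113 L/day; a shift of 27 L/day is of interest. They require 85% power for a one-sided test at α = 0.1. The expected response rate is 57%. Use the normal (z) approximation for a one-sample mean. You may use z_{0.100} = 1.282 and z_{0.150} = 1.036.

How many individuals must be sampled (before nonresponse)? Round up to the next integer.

n = 166

n = (z_α + z_β)² · σ² / δ²
  = (1.282 + 1.036)² · 113² / 27²
  = 5.3731 · 12769 / 729
  = 94.11
Adjust for 57% response: 94.11 / 0.57 = 165.11.
Round up → n = 166.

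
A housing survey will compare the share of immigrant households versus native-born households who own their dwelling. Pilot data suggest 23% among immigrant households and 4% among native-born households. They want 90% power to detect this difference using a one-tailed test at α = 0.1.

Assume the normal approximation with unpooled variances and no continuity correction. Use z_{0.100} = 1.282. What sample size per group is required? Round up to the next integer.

n = (z_α + z_β)² · [p₁(1−p₁) + p₂(1−p₂)] / (p₁ − p₂)²
  = (1.282 + 1.282)² · (0.23·0.77 + 0.04·0.96) / (0.19)²
  = (2.564)² · (0.1771 + 0.0384) / 0.0361
  = 6.5741 · 0.2155 / 0.0361
  = 39.24
Round up → n = 40 per group.

n = 40 per group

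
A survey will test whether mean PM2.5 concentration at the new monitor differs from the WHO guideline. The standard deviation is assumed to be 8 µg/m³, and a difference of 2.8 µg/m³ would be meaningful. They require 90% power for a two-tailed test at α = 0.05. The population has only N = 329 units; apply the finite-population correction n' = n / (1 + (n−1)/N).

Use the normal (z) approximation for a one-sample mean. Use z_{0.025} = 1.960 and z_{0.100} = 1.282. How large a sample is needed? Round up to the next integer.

n = 69

n = (z_{α/2} + z_β)² · σ² / δ²
  = (1.960 + 1.282)² · 8² / 2.8²
  = 10.5106 · 64 / 7.84
  = 85.80
Finite-population correction (N = 329): 85.80 / (1 + (85.80 − 1)/329) = 68.22.
Round up → n = 69.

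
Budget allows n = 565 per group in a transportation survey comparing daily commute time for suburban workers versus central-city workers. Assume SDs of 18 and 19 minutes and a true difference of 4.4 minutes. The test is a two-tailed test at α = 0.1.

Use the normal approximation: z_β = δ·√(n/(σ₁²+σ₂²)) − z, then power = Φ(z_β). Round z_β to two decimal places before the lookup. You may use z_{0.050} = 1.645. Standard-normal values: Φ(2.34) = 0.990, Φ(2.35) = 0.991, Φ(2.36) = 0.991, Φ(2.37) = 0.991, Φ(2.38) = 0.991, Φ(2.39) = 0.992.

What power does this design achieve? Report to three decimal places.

Power ≈ 0.991

z_β = δ·√(n/(σ₁²+σ₂²)) − z_{α/2}
    = 4.4 · √(565/685) − 1.645
    = 4.4 · 0.90819 − 1.645
    = 3.9961 − 1.645 = 2.3511 → 2.35
Power = Φ(2.35) = 0.991.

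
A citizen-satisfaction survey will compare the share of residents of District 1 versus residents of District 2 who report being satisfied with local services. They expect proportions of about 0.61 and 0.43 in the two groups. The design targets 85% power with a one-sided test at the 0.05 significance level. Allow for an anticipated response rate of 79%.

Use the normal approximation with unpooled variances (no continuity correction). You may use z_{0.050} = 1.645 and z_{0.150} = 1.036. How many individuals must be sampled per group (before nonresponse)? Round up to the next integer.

n = 136 per group

n = (z_α + z_β)² · [p₁(1−p₁) + p₂(1−p₂)] / (p₁ − p₂)²
  = (1.645 + 1.036)² · (0.61·0.39 + 0.43·0.57) / (0.18)²
  = (2.681)² · (0.2379 + 0.2451) / 0.0324
  = 7.1878 · 0.4830 / 0.0324
  = 107.15
Adjust for 79% response: 107.15 / 0.79 = 135.63.
Round up → n = 136 per group.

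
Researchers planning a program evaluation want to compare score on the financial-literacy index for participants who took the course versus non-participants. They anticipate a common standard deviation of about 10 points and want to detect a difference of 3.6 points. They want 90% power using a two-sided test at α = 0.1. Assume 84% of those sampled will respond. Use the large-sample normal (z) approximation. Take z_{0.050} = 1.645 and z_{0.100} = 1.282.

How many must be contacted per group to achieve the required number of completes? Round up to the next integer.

n = 158 per group

n = (z_{α/2} + z_β)² · (σ₁² + σ₂²) / δ²
  = (1.645 + 1.282)² · (2·10² = 200) / 3.6²
  = 8.5673 · 200 / 12.96
  = 132.21
Adjust for 84% response: 132.21 / 0.84 = 157.40.
Round up → n = 158 per group.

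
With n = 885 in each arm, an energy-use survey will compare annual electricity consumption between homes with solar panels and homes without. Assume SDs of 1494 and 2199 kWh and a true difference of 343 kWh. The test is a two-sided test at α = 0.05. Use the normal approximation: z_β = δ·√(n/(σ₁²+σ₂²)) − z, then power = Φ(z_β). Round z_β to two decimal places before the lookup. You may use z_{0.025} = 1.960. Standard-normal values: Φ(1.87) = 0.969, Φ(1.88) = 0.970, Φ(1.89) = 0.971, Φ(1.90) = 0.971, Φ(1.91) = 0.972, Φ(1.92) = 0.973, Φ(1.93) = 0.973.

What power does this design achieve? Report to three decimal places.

Power ≈ 0.970

z_β = δ·√(n/(σ₁²+σ₂²)) − z_{α/2}
    = 343 · √(885/7067637) − 1.960
    = 343 · 0.01119 − 1.960
    = 3.8382 − 1.960 = 1.8782 → 1.88
Power = Φ(1.88) = 0.970.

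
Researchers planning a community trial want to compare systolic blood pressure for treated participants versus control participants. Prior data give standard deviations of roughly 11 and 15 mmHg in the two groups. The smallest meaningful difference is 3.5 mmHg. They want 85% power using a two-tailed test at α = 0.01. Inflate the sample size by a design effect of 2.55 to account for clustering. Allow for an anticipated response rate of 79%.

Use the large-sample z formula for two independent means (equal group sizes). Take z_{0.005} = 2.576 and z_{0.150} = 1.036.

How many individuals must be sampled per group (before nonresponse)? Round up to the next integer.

n = (z_{α/2} + z_β)² · (σ₁² + σ₂²) / δ²
  = (2.576 + 1.036)² · (11² + 15² = 346) / 3.5²
  = 13.0465 · 346 / 12.25
  = 368.50
Design effect: 2.55 × 368.50 = 939.67.
Adjust for 79% response: 939.67 / 0.79 = 1189.46.
Round up → n = 1190 per group.

n = 1190 per group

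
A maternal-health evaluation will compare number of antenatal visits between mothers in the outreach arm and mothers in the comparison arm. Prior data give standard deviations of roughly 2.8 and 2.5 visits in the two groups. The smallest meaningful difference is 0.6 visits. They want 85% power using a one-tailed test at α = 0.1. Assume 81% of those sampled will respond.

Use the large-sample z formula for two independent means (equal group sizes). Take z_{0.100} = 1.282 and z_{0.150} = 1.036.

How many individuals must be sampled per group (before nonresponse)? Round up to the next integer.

n = 260 per group

n = (z_α + z_β)² · (σ₁² + σ₂²) / δ²
  = (1.282 + 1.036)² · (2.8² + 2.5² = 14.09) / 0.6²
  = 5.3731 · 14.09 / 0.36
  = 210.30
Adjust for 81% response: 210.30 / 0.81 = 259.63.
Round up → n = 260 per group.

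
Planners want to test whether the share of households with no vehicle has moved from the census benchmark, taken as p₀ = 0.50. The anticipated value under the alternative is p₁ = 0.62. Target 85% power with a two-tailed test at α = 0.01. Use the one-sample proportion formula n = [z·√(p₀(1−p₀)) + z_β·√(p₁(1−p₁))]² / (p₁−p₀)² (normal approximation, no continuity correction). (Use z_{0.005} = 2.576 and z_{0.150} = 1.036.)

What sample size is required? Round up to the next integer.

n = 223

n = [z_{α/2}·√(p₀q₀) + z_β·√(p₁q₁)]² / (p₁ − p₀)²
  = [2.576·√(0.50·0.50) + 1.036·√(0.62·0.38)]² / (0.12)²
  = [2.576·0.5000 + 1.036·0.4854]² / 0.0144
  = [1.7909]² / 0.0144
  = 222.72
Round up → n = 223.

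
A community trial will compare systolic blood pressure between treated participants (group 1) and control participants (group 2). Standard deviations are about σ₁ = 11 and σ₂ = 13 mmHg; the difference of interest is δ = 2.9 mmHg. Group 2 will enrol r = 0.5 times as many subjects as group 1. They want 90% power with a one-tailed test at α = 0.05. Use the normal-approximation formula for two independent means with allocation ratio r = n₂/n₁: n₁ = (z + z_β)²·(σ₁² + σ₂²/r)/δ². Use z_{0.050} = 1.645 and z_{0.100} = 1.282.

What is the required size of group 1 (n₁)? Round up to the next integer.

n₁ = (z_α + z_β)² · (σ₁² + σ₂²/r) / δ²
   = (1.645 + 1.282)² · (11² + 13²/0.5) / 2.9²
   = 8.5673 · (121 + 338) / 8.41
   = 8.5673 · 459 / 8.41
   = 467.59
Round up → n₁ = 468; n₂ = r·n₁ = 0.5 × 468 = 234.

n₁ = 468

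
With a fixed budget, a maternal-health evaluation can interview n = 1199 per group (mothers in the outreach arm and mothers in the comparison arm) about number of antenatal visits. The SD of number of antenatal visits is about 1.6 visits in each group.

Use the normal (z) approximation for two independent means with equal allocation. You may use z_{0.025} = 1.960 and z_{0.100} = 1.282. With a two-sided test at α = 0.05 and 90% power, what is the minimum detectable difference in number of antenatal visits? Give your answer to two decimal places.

δ = (z_{α/2} + z_β) · √((σ₁²+σ₂²)/n)
  = (1.960 + 1.282) · √(5.12/1199)
  = 3.242 · √0.00427
  = 3.242 · 0.0653
  = 0.2119

Minimum detectable difference ≈ 0.21 visits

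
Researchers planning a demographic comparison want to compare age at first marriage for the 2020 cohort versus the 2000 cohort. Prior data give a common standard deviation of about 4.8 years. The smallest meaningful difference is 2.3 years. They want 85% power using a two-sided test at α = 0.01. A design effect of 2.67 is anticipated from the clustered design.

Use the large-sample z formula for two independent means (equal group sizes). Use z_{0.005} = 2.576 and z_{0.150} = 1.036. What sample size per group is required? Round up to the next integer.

n = (z_{α/2} + z_β)² · (σ₁² + σ₂²) / δ²
  = (2.576 + 1.036)² · (2·4.8² = 46.08) / 2.3²
  = 13.0465 · 46.08 / 5.29
  = 113.65
Design effect: 2.67 × 113.65 = 303.43.
Round up → n = 304 per group.

n = 304 per group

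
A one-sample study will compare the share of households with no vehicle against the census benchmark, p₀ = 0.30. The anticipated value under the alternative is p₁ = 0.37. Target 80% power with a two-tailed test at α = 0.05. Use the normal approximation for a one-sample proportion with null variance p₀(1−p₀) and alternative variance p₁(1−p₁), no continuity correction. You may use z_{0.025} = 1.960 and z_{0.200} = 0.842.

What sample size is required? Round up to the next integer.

n = 348

n = [z_{α/2}·√(p₀q₀) + z_β·√(p₁q₁)]² / (p₁ − p₀)²
  = [1.960·√(0.30·0.70) + 0.842·√(0.37·0.63)]² / (0.07)²
  = [1.960·0.4583 + 0.842·0.4828]² / 0.0049
  = [1.3047]² / 0.0049
  = 347.40
Round up → n = 348.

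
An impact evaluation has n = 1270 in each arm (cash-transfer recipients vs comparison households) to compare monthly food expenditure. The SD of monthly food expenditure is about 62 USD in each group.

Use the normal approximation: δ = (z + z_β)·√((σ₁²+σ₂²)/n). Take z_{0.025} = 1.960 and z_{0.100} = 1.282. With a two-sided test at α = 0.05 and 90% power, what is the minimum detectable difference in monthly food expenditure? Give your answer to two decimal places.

δ = (z_{α/2} + z_β) · √((σ₁²+σ₂²)/n)
  = (1.960 + 1.282) · √(7688/1270)
  = 3.242 · √6.0535
  = 3.242 · 2.4604
  = 7.9766

Minimum detectable difference ≈ 7.98 USD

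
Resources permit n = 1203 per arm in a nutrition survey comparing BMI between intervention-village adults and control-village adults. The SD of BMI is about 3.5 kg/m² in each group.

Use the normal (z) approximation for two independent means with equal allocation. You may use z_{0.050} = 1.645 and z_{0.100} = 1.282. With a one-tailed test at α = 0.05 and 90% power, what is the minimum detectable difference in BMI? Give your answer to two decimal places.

δ = (z_α + z_β) · √((σ₁²+σ₂²)/n)
  = (1.645 + 1.282) · √(24.5/1203)
  = 2.927 · √0.02037
  = 2.927 · 0.1427
  = 0.4177

Minimum detectable difference ≈ 0.42 kg/m²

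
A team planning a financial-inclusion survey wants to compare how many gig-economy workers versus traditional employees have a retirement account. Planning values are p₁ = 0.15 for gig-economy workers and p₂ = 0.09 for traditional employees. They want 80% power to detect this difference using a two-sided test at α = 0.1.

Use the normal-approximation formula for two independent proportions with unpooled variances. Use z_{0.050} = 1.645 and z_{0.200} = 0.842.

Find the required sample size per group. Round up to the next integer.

n = 360 per group

n = (z_{α/2} + z_β)² · [p₁(1−p₁) + p₂(1−p₂)] / (p₁ − p₂)²
  = (1.645 + 0.842)² · (0.15·0.85 + 0.09·0.91) / (0.06)²
  = (2.487)² · (0.1275 + 0.0819) / 0.0036
  = 6.1852 · 0.2094 / 0.0036
  = 359.77
Round up → n = 360 per group.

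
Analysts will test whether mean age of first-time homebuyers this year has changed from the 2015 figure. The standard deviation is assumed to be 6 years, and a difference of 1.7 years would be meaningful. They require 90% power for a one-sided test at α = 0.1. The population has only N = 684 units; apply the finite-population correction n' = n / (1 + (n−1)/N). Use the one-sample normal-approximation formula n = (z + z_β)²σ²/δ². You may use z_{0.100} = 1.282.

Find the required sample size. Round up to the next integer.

n = 74

n = (z_α + z_β)² · σ² / δ²
  = (1.282 + 1.282)² · 6² / 1.7²
  = 6.5741 · 36 / 2.89
  = 81.89
Finite-population correction (N = 684): 81.89 / (1 + (81.89 − 1)/684) = 73.23.
Round up → n = 74.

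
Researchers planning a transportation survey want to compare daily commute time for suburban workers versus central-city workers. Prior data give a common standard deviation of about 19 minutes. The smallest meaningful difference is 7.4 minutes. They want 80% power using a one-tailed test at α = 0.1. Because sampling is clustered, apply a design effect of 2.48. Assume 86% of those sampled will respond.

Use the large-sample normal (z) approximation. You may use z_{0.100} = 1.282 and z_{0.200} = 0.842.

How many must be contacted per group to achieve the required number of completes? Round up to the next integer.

n = 172 per group

n = (z_α + z_β)² · (σ₁² + σ₂²) / δ²
  = (1.282 + 0.842)² · (2·19² = 722) / 7.4²
  = 4.5114 · 722 / 54.76
  = 59.48
Design effect: 2.48 × 59.48 = 147.51.
Adjust for 86% response: 147.51 / 0.86 = 171.53.
Round up → n = 172 per group.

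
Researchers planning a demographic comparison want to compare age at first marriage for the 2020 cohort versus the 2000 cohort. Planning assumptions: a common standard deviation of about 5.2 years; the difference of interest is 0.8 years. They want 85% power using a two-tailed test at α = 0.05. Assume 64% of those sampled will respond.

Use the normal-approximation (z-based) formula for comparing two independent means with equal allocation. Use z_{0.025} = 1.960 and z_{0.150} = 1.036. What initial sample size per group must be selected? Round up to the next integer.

n = 1186 per group

n = (z_{α/2} + z_β)² · (σ₁² + σ₂²) / δ²
  = (1.960 + 1.036)² · (2·5.2² = 54.08) / 0.8²
  = 8.9760 · 54.08 / 0.64
  = 758.47
Adjust for 64% response: 758.47 / 0.64 = 1185.11.
Round up → n = 1186 per group.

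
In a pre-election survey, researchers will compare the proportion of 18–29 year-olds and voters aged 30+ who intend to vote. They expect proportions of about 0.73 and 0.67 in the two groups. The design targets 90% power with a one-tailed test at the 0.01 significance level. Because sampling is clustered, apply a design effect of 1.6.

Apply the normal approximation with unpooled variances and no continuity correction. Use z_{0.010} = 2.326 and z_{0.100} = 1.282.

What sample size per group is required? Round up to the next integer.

n = (z_α + z_β)² · [p₁(1−p₁) + p₂(1−p₂)] / (p₁ − p₂)²
  = (2.326 + 1.282)² · (0.73·0.27 + 0.67·0.33) / (0.06)²
  = (3.608)² · (0.1971 + 0.2211) / 0.0036
  = 13.0177 · 0.4182 / 0.0036
  = 1512.22
Design effect: 1.6 × 1512.22 = 2419.55.
Round up → n = 2420 per group.

n = 2420 per group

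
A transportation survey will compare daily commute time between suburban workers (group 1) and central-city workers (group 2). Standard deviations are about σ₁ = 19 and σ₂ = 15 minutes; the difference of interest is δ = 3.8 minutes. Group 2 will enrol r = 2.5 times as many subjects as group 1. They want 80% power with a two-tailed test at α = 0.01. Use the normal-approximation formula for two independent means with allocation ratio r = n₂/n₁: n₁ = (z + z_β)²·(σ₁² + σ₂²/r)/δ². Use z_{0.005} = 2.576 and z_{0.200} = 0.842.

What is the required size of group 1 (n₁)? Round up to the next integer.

n₁ = (z_{α/2} + z_β)² · (σ₁² + σ₂²/r) / δ²
   = (2.576 + 0.842)² · (19² + 15²/2.5) / 3.8²
   = 11.6827 · (361 + 90) / 14.44
   = 11.6827 · 451 / 14.44
   = 364.88
Round up → n₁ = 365; n₂ = r·n₁ = 2.5 × 365 = 913.

n₁ = 365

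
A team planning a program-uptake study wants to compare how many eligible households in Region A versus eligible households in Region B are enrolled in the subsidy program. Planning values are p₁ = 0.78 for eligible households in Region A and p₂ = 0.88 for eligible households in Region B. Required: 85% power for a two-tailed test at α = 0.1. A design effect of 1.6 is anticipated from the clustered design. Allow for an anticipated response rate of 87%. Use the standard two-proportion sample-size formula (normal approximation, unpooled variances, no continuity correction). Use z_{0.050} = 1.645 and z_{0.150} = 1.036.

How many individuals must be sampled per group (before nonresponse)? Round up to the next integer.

n = 367 per group

n = (z_{α/2} + z_β)² · [p₁(1−p₁) + p₂(1−p₂)] / (p₁ − p₂)²
  = (1.645 + 1.036)² · (0.78·0.22 + 0.88·0.12) / (-0.10)²
  = (2.681)² · (0.1716 + 0.1056) / 0.0100
  = 7.1878 · 0.2772 / 0.0100
  = 199.24
Design effect: 1.6 × 199.24 = 318.79.
Adjust for 87% response: 318.79 / 0.87 = 366.43.
Round up → n = 367 per group.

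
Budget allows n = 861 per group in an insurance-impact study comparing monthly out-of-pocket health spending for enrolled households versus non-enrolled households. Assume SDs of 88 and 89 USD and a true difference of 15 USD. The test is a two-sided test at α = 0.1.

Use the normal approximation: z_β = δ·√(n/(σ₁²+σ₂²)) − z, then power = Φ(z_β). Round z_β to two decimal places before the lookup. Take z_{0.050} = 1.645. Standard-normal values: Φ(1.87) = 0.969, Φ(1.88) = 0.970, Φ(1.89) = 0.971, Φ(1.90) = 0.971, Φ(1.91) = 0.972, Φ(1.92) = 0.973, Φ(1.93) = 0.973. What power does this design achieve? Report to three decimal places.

z_β = δ·√(n/(σ₁²+σ₂²)) − z_{α/2}
    = 15 · √(861/15665) − 1.645
    = 15 · 0.23444 − 1.645
    = 3.5166 − 1.645 = 1.8716 → 1.87
Power = Φ(1.87) = 0.969.

Power ≈ 0.969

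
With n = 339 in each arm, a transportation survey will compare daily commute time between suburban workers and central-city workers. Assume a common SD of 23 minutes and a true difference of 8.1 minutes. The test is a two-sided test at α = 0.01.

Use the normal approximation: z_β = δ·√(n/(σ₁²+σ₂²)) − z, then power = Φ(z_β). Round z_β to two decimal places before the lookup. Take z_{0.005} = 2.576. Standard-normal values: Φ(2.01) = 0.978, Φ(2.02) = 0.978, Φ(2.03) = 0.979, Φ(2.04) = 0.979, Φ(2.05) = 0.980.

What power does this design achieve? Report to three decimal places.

z_β = δ·√(n/(σ₁²+σ₂²)) − z_{α/2}
    = 8.1 · √(339/1058) − 2.576
    = 8.1 · 0.56605 − 2.576
    = 4.5850 − 2.576 = 2.0090 → 2.01
Power = Φ(2.01) = 0.978.

Power ≈ 0.978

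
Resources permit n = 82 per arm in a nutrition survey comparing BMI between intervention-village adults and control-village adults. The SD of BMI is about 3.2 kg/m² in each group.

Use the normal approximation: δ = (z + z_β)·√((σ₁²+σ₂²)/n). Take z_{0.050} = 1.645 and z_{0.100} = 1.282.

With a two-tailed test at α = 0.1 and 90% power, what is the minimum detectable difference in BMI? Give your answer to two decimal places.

δ = (z_{α/2} + z_β) · √((σ₁²+σ₂²)/n)
  = (1.645 + 1.282) · √(20.48/82)
  = 2.927 · √0.24976
  = 2.927 · 0.4998
  = 1.4628

Minimum detectable difference ≈ 1.46 kg/m²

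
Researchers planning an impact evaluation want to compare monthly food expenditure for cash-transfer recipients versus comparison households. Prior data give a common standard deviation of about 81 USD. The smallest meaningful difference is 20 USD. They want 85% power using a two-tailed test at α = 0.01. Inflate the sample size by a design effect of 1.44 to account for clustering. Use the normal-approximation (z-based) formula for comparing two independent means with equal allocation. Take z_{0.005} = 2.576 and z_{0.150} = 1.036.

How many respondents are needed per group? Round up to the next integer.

n = (z_{α/2} + z_β)² · (σ₁² + σ₂²) / δ²
  = (2.576 + 1.036)² · (2·81² = 13122) / 20²
  = 13.0465 · 13122 / 400
  = 427.99
Design effect: 1.44 × 427.99 = 616.31.
Round up → n = 617 per group.

n = 617 per group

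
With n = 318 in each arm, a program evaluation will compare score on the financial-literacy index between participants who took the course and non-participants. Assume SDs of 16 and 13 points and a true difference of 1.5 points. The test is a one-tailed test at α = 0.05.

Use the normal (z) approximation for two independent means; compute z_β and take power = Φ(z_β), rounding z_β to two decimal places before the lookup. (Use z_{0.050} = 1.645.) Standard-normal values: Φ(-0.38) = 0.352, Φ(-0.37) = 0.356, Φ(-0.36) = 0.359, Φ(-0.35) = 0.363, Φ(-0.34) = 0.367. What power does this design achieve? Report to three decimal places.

Power ≈ 0.363

z_β = δ·√(n/(σ₁²+σ₂²)) − z_α
    = 1.5 · √(318/425) − 1.645
    = 1.5 · 0.86501 − 1.645
    = 1.2975 − 1.645 = -0.3475 → -0.35
Power = Φ(-0.35) = 0.363.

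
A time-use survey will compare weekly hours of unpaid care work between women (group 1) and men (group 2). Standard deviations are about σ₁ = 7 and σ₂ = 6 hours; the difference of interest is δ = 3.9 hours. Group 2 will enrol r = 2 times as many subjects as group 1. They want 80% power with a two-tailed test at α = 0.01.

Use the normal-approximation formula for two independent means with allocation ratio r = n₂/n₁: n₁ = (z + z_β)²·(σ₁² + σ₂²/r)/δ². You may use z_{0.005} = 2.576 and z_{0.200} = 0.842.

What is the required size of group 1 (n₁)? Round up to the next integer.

n₁ = 52

n₁ = (z_{α/2} + z_β)² · (σ₁² + σ₂²/r) / δ²
   = (2.576 + 0.842)² · (7² + 6²/2) / 3.9²
   = 11.6827 · (49 + 18) / 15.21
   = 11.6827 · 67 / 15.21
   = 51.46
Round up → n₁ = 52; n₂ = r·n₁ = 2 × 52 = 104.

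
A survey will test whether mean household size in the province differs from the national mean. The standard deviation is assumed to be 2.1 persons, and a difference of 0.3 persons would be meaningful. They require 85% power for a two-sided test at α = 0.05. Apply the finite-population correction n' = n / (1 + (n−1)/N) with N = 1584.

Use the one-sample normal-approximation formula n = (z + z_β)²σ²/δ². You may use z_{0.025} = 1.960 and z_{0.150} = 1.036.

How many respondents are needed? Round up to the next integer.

n = 345

n = (z_{α/2} + z_β)² · σ² / δ²
  = (1.960 + 1.036)² · 2.1² / 0.3²
  = 8.9760 · 4.41 / 0.09
  = 439.82
Finite-population correction (N = 1584): 439.82 / (1 + (439.82 − 1)/1584) = 344.41.
Round up → n = 345.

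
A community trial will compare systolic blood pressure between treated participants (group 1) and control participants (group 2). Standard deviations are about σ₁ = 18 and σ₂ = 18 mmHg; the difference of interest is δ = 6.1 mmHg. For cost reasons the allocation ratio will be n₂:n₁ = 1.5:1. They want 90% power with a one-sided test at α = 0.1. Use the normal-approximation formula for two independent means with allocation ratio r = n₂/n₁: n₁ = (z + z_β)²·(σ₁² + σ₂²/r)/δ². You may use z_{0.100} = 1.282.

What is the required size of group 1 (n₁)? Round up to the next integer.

n₁ = 96

n₁ = (z_α + z_β)² · (σ₁² + σ₂²/r) / δ²
   = (1.282 + 1.282)² · (18² + 18²/1.5) / 6.1²
   = 6.5741 · (324 + 216) / 37.21
   = 6.5741 · 540 / 37.21
   = 95.40
Round up → n₁ = 96; n₂ = r·n₁ = 1.5 × 96 = 144.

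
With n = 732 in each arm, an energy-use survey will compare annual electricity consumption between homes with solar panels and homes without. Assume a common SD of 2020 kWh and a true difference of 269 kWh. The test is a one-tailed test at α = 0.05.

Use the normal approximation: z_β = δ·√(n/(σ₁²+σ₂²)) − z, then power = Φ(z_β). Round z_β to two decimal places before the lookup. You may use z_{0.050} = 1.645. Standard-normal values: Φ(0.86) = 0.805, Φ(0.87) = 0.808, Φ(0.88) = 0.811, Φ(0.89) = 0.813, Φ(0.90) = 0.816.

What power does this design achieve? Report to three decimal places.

Power ≈ 0.816

z_β = δ·√(n/(σ₁²+σ₂²)) − z_α
    = 269 · √(732/8160800) − 1.645
    = 269 · 0.00947 − 1.645
    = 2.5477 − 1.645 = 0.9027 → 0.90
Power = Φ(0.90) = 0.816.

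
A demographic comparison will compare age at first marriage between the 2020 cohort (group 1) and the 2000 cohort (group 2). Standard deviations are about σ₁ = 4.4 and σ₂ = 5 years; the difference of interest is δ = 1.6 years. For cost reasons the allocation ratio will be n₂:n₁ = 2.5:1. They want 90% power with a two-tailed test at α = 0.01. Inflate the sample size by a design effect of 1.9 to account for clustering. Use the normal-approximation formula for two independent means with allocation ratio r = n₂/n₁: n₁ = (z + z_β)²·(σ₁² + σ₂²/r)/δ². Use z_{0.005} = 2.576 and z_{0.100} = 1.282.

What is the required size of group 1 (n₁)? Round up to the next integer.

n₁ = 325

n₁ = (z_{α/2} + z_β)² · (σ₁² + σ₂²/r) / δ²
   = (2.576 + 1.282)² · (4.4² + 5²/2.5) / 1.6²
   = 14.8842 · (19.36 + 10) / 2.56
   = 14.8842 · 29.36 / 2.56
   = 170.70
Design effect: 1.9 × 170.70 = 324.34.
Round up → n₁ = 325; n₂ = r·n₁ = 2.5 × 325 = 813.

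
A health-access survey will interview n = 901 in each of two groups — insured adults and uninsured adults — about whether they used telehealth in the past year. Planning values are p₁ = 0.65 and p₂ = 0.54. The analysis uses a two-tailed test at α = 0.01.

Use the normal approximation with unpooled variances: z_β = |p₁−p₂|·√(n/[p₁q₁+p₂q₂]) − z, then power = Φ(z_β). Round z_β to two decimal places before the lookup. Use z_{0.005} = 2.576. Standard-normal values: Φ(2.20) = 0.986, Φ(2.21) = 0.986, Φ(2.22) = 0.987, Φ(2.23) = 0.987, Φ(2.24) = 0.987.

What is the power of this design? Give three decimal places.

z_β = |p₁−p₂|·√(n/[p₁q₁+p₂q₂]) − z_{α/2}
    = 0.11 · √(901/0.4759) − 2.576
    = 0.11 · 43.5115 − 2.576
    = 4.7863 − 2.576 = 2.2103 → 2.21
Power = Φ(2.21) = 0.986.

Power ≈ 0.986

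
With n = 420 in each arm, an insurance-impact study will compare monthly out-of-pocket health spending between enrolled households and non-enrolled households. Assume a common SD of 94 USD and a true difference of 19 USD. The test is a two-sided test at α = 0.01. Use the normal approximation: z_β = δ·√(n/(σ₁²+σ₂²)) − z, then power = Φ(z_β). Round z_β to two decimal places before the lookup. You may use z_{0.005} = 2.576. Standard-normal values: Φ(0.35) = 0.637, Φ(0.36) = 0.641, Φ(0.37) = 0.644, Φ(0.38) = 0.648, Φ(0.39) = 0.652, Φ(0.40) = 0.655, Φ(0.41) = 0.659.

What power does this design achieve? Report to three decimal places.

z_β = δ·√(n/(σ₁²+σ₂²)) − z_{α/2}
    = 19 · √(420/17672) − 2.576
    = 19 · 0.15416 − 2.576
    = 2.9291 − 2.576 = 0.3531 → 0.35
Power = Φ(0.35) = 0.637.

Power ≈ 0.637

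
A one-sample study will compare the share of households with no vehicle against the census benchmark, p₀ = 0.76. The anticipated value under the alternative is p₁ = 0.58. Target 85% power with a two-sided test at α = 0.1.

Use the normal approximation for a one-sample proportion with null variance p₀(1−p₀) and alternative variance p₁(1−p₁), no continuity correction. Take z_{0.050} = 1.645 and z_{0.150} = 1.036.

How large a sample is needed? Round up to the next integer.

n = [z_{α/2}·√(p₀q₀) + z_β·√(p₁q₁)]² / (p₁ − p₀)²
  = [1.645·√(0.76·0.24) + 1.036·√(0.58·0.42)]² / (-0.18)²
  = [1.645·0.4271 + 1.036·0.4936]² / 0.0324
  = [1.2139]² / 0.0324
  = 45.48
Round up → n = 46.

n = 46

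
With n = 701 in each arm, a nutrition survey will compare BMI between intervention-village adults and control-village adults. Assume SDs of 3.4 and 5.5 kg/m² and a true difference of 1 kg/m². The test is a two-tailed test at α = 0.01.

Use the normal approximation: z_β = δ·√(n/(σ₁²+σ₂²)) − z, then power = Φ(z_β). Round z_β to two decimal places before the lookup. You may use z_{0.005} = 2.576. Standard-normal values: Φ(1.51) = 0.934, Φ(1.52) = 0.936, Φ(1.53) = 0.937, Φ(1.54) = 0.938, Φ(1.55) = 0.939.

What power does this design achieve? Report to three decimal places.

Power ≈ 0.936

z_β = δ·√(n/(σ₁²+σ₂²)) − z_{α/2}
    = 1 · √(701/41.81) − 2.576
    = 1 · 4.09467 − 2.576
    = 4.0947 − 2.576 = 1.5187 → 1.52
Power = Φ(1.52) = 0.936.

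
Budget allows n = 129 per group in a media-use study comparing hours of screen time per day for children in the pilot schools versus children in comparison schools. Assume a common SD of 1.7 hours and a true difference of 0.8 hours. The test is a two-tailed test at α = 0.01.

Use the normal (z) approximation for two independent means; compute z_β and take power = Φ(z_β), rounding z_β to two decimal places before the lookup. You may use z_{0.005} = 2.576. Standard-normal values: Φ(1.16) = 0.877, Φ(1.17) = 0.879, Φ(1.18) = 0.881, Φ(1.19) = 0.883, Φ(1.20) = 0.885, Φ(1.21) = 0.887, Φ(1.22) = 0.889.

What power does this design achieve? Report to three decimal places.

Power ≈ 0.885

z_β = δ·√(n/(σ₁²+σ₂²)) − z_{α/2}
    = 0.8 · √(129/5.78) − 2.576
    = 0.8 · 4.72423 − 2.576
    = 3.7794 − 2.576 = 1.2034 → 1.20
Power = Φ(1.20) = 0.885.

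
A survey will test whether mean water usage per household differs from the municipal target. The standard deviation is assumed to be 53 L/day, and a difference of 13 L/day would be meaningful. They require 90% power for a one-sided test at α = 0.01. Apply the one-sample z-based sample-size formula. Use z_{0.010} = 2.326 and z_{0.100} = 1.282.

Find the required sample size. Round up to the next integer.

n = 217

n = (z_α + z_β)² · σ² / δ²
  = (2.326 + 1.282)² · 53² / 13²
  = 13.0177 · 2809 / 169
  = 216.37
Round up → n = 217.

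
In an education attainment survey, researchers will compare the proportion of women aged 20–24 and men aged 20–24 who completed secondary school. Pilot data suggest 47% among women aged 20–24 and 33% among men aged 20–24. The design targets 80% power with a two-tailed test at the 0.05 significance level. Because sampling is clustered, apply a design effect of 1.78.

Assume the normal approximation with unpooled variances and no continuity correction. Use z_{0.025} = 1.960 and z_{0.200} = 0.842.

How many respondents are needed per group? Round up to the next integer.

n = (z_{α/2} + z_β)² · [p₁(1−p₁) + p₂(1−p₂)] / (p₁ − p₂)²
  = (1.960 + 0.842)² · (0.47·0.53 + 0.33·0.67) / (0.14)²
  = (2.802)² · (0.2491 + 0.2211) / 0.0196
  = 7.8512 · 0.4702 / 0.0196
  = 188.35
Design effect: 1.78 × 188.35 = 335.26.
Round up → n = 336 per group.

n = 336 per group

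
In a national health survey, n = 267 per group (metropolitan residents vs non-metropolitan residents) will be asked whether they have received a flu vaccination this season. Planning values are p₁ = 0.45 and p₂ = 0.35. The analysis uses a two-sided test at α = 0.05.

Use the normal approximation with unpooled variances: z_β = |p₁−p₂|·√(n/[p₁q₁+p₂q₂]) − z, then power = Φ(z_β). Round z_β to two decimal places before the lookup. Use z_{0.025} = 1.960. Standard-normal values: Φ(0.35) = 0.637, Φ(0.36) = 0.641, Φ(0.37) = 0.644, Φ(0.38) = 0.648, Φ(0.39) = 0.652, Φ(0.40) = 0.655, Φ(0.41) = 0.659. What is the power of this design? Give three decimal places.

z_β = |p₁−p₂|·√(n/[p₁q₁+p₂q₂]) − z_{α/2}
    = 0.10 · √(267/0.4750) − 1.960
    = 0.10 · 23.7088 − 1.960
    = 2.3709 − 1.960 = 0.4109 → 0.41
Power = Φ(0.41) = 0.659.

Power ≈ 0.659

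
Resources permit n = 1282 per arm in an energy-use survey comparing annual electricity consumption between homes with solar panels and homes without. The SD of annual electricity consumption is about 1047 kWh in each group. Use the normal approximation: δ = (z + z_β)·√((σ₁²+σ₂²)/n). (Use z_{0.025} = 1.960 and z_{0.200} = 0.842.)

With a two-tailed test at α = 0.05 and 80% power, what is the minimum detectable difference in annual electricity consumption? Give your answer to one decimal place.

Minimum detectable difference ≈ 115.9 kWh

δ = (z_{α/2} + z_β) · √((σ₁²+σ₂²)/n)
  = (1.960 + 0.842) · √(2192418/1282)
  = 2.802 · √1710.2
  = 2.802 · 41.3540
  = 115.8739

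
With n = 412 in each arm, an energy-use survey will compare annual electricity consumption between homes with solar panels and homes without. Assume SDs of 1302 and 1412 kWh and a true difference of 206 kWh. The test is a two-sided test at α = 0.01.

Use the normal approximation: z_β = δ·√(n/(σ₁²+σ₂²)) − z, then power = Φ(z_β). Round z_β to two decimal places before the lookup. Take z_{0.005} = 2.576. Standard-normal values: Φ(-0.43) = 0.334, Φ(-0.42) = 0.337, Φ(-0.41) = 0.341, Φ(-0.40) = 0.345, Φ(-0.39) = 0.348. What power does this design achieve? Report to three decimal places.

Power ≈ 0.345

z_β = δ·√(n/(σ₁²+σ₂²)) − z_{α/2}
    = 206 · √(412/3688948) − 2.576
    = 206 · 0.01057 − 2.576
    = 2.1770 − 2.576 = -0.3990 → -0.40
Power = Φ(-0.40) = 0.345.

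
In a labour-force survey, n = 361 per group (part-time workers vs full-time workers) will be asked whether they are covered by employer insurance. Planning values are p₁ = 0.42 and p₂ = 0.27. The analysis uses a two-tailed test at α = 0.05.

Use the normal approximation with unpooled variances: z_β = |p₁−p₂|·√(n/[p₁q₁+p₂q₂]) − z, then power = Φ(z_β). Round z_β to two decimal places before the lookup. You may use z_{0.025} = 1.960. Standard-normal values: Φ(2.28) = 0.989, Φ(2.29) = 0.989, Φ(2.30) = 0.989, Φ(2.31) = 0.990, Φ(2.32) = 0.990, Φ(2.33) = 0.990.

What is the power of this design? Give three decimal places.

Power ≈ 0.990

z_β = |p₁−p₂|·√(n/[p₁q₁+p₂q₂]) − z_{α/2}
    = 0.15 · √(361/0.4407) − 1.960
    = 0.15 · 28.6208 − 1.960
    = 4.2931 − 1.960 = 2.3331 → 2.33
Power = Φ(2.33) = 0.990.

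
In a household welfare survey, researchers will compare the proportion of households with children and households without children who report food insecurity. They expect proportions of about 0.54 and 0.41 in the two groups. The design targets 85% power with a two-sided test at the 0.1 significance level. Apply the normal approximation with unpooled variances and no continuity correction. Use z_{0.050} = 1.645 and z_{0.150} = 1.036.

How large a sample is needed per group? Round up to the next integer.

n = 209 per group

n = (z_{α/2} + z_β)² · [p₁(1−p₁) + p₂(1−p₂)] / (p₁ − p₂)²
  = (1.645 + 1.036)² · (0.54·0.46 + 0.41·0.59) / (0.13)²
  = (2.681)² · (0.2484 + 0.2419) / 0.0169
  = 7.1878 · 0.4903 / 0.0169
  = 208.53
Round up → n = 209 per group.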